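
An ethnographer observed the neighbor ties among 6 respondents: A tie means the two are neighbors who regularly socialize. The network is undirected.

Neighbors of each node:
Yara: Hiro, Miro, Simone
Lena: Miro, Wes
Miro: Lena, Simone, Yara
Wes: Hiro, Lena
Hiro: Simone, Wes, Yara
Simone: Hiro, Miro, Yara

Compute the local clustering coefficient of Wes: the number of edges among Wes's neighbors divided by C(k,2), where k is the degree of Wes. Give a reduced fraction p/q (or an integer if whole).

Wes's neighbors: Hiro and Lena (k = 2).
Possible neighbor pairs: C(2,2) = 1. Edges among them: none → e = 0.
Clustering(Wes) = 0/1.

0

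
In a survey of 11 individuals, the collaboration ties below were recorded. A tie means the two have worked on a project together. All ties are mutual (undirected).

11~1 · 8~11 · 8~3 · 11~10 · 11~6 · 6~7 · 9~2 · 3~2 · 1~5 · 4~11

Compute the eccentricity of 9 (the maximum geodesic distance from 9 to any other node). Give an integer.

6

Distances from 9: 1:5, 2:1, 3:2, 4:5, 5:6, 6:5, 7:6, 8:3, 10:5, 11:4.
The largest is 6 (to 5 and 7), so the eccentricity of 9 is 6.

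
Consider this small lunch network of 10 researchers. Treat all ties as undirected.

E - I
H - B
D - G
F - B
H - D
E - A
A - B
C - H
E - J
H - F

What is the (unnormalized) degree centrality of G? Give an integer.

1

G is directly tied to D. That is 1 neighbor, so the degree of G is 1.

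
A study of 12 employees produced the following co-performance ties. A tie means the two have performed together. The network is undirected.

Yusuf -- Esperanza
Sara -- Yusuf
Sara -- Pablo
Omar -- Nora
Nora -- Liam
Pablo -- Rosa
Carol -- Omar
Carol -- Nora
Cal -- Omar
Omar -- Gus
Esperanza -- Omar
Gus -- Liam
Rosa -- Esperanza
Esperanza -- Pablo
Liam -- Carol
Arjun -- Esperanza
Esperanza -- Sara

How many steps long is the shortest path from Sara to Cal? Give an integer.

3

One shortest route is Sara – Esperanza – Omar – Cal, which uses 3 edges, and at distance 2 from Sara we only reach {Arjun, Omar, Rosa}, which does not include Cal. So d(Sara,Cal) = 3.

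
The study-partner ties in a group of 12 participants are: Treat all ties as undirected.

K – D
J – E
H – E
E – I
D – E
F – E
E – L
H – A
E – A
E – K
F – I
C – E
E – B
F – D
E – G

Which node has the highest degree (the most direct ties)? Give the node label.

Degrees — A:2, B:1, C:1, D:3, E:11, F:3, G:1, H:2, I:2, J:1, K:2, L:1.
The maximum is 11, attained only by E.

E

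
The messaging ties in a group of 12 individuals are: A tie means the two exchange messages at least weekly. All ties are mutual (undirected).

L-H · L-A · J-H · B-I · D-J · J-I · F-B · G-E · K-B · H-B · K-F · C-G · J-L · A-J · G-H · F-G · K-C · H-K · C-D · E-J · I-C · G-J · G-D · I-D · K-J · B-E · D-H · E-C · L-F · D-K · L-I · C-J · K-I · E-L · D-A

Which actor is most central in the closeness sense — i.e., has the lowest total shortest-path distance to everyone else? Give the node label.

J

Farness (sum of distances to all others) for each node — A:20, B:18, C:16, D:15, E:17, F:18, G:16, H:16, I:16, J:13, K:15, L:16.
The smallest farness is 13, for J, so J has the highest closeness.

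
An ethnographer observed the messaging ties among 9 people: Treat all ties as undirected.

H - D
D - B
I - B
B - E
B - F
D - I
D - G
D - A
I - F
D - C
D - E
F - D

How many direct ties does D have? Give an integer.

8

D is directly tied to A, B, C, E, F, G, H, and I. That is 8 neighbors, so the degree of D is 8.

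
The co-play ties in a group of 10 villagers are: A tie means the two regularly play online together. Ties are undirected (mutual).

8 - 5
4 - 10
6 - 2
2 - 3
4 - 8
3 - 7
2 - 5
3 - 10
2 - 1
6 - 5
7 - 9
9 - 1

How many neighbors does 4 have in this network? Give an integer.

4 is directly tied to 8 and 10. That is 2 neighbors, so the degree of 4 is 2.

2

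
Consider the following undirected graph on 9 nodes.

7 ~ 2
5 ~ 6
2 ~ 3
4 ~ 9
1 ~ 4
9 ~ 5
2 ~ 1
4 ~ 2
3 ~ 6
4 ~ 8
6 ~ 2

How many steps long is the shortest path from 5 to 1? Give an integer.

One shortest route is 5 – 6 – 2 – 1, which uses 3 edges, and at distance 2 from 5 we only reach {2, 3, 4}, which does not include 1. So d(5,1) = 3.

3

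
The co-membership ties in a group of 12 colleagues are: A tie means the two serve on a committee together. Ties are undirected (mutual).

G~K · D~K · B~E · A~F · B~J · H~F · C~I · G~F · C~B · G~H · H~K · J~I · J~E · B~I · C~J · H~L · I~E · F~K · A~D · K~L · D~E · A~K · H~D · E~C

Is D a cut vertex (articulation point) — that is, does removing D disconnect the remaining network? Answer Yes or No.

Yes

Removing D leaves {A, F, G, H, K, and L} with no path to {B, C, E, I, and J}, so the network splits into 2 components. D is a cut vertex.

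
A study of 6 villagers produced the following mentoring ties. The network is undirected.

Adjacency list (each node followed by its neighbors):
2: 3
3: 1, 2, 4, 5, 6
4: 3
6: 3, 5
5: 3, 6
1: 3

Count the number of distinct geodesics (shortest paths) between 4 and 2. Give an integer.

1

The shortest distance is 2, and the only length-2 path is 4–3–2. So there is exactly 1 shortest path.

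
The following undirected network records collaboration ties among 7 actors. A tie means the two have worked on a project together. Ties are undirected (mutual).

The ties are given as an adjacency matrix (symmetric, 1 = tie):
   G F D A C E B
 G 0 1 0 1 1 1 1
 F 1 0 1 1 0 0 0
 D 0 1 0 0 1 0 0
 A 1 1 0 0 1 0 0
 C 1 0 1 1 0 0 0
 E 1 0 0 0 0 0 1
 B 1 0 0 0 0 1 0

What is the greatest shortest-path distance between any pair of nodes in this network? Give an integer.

3

Eccentricity of each node (its greatest distance to any other): A:2, B:3, C:2, D:3, E:3, F:2, G:2.
The maximum eccentricity is 3, realized for instance by the pair D–E via D – F – G – E. So the diameter is 3.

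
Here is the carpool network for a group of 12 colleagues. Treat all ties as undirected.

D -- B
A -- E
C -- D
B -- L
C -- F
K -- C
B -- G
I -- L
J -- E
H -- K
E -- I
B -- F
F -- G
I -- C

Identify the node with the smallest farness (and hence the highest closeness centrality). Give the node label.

C

Farness (sum of distances to all others) for each node — A:37, B:26, C:20, D:26, E:27, F:25, G:32, H:38, I:21, J:37, K:28, L:25.
The smallest farness is 20, for C, so C has the highest closeness.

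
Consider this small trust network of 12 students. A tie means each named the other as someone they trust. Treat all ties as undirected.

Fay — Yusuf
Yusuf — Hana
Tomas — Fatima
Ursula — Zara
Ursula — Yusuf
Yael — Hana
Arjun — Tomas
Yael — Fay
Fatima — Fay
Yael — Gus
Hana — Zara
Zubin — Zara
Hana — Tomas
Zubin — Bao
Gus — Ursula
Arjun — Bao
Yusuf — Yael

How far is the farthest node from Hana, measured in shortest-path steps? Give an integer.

Distances from Hana: Arjun:2, Bao:3, Fatima:2, Fay:2, Gus:2, Tomas:1, Ursula:2, Yael:1, Yusuf:1, Zara:1, Zubin:2.
The largest is 3 (to Bao), so the eccentricity of Hana is 3.

3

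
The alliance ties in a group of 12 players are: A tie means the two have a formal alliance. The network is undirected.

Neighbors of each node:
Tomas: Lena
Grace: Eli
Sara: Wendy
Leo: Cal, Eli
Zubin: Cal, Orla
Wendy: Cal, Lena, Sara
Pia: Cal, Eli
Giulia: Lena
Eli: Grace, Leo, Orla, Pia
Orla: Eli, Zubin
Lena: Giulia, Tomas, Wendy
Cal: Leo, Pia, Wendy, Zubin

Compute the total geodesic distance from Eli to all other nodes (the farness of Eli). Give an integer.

Distances from Eli: Cal:2, Giulia:5, Grace:1, Lena:4, Leo:1, Orla:1, Pia:1, Sara:4, Tomas:5, Wendy:3, Zubin:2.
Sum = 2 + 5 + 1 + 4 + 1 + 1 + 1 + 4 + 5 + 3 + 2 = 29.

29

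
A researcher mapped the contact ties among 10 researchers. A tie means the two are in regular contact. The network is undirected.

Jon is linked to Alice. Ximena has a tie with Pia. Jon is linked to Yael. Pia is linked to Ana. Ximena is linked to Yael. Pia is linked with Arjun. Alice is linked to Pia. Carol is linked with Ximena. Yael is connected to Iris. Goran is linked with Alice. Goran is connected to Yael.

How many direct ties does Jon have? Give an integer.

Jon is directly tied to Alice and Yael. That is 2 neighbors, so the degree of Jon is 2.

2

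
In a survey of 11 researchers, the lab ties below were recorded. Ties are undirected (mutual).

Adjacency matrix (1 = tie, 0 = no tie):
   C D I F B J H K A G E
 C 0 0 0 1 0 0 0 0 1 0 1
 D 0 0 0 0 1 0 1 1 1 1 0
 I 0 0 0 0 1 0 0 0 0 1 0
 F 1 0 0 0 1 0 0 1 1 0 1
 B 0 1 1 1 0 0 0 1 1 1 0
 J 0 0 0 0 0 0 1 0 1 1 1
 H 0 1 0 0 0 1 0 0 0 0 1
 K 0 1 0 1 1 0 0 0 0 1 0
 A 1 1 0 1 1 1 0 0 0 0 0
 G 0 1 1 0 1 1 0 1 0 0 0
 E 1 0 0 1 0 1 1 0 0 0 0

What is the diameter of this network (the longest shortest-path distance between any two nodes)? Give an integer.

Eccentricity of each node (its greatest distance to any other): A:2, B:2, C:3, D:2, E:3, F:2, G:3, H:3, I:3, J:2, K:2.
The maximum eccentricity is 3, realized for instance by the pair C–I via C – F – B – I. So the diameter is 3.

3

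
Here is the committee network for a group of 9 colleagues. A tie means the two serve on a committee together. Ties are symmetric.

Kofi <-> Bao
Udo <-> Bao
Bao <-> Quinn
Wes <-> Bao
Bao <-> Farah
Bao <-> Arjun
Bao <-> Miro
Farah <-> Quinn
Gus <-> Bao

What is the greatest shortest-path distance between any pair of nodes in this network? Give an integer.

Eccentricity of each node (its greatest distance to any other): Arjun:2, Bao:1, Farah:2, Gus:2, Kofi:2, Miro:2, Quinn:2, Udo:2, Wes:2.
The maximum eccentricity is 2, realized for instance by the pair Miro–Gus via Miro – Bao – Gus. So the diameter is 2.

2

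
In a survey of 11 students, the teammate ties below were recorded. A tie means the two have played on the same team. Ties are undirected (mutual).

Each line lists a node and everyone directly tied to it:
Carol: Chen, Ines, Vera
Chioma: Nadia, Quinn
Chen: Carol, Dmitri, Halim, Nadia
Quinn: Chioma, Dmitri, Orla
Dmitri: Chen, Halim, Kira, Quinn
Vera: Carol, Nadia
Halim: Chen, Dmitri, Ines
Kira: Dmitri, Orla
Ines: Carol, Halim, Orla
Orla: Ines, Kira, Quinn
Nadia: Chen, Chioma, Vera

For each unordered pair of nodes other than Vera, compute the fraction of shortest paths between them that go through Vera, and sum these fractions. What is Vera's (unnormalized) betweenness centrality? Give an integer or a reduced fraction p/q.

4/3

Pairs whose geodesics pass through Vera — Chioma–Carol: 1/2; Nadia–Carol: 1/2; Nadia–Ines: 1/3.
All other pairs contribute 0.
Summing the contributions gives betweenness(Vera) = 4/3.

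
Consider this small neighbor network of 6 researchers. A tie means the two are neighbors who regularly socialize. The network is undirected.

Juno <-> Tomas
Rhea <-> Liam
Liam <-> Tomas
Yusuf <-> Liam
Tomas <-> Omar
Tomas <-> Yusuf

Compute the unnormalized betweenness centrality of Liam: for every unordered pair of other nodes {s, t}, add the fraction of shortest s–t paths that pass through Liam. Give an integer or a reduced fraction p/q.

4

Pairs whose geodesics pass through Liam — Omar–Rhea: 1; Rhea–Tomas: 1; Rhea–Yusuf: 1; Rhea–Juno: 1.
All other pairs contribute 0.
Summing the contributions gives betweenness(Liam) = 4.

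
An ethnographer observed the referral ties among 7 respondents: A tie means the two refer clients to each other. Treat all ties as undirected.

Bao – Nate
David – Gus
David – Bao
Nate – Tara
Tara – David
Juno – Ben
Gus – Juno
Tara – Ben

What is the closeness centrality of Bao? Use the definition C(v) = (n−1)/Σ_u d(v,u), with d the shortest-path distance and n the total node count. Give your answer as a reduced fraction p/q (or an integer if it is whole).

Distances from Bao: Ben:3, David:1, Gus:2, Juno:3, Nate:1, Tara:2. Sum = 12.
n = 7, so closeness = 6/12 = 1/2.

1/2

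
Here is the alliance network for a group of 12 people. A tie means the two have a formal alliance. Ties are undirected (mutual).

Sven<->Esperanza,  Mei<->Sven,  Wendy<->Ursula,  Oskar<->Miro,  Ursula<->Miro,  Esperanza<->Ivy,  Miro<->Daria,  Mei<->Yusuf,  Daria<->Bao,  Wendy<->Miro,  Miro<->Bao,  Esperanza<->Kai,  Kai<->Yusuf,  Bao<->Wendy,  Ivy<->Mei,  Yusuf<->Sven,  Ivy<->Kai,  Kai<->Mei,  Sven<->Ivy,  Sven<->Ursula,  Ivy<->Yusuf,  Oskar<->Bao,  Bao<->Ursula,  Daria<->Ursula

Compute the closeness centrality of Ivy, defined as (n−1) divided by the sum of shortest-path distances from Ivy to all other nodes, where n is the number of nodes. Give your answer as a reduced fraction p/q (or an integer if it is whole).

Distances from Ivy: Bao:3, Daria:3, Esperanza:1, Kai:1, Mei:1, Miro:3, Oskar:4, Sven:1, Ursula:2, Wendy:3, Yusuf:1. Sum = 23.
n = 12, so closeness = 11/23.

11/23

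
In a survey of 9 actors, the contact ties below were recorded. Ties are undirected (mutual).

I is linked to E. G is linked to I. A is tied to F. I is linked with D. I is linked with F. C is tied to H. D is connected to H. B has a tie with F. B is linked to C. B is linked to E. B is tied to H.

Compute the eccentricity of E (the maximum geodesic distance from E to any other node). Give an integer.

Distances from E: A:3, B:1, C:2, D:2, F:2, G:2, H:2, I:1.
The largest is 3 (to A), so the eccentricity of E is 3.

3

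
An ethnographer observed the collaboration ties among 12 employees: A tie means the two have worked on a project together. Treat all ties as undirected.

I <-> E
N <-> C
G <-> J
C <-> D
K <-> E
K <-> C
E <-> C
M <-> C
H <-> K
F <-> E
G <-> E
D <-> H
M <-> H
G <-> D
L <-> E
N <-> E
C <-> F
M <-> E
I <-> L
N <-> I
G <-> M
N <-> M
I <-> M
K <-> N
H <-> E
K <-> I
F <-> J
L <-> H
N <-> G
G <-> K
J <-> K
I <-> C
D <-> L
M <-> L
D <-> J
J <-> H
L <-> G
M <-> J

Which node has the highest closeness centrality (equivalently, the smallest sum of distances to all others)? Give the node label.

E

Farness (sum of distances to all others) for each node — C:15, D:17, E:13, F:19, G:15, H:16, I:16, J:16, K:15, L:16, M:14, N:16.
The smallest farness is 13, for E, so E has the highest closeness.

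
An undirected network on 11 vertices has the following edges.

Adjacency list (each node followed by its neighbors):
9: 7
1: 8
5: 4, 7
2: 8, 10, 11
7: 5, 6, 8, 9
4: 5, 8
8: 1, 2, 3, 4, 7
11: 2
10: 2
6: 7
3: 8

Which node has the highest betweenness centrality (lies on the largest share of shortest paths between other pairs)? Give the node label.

8

Unnormalized betweenness of each node: 1:0, 2:17, 3:0, 4:3, 5:3/2, 6:0, 7:20, 8:67/2, 9:0, 10:0, 11:0.
8 has the largest value, 67/2, making it the main broker — the node through which the most shortest paths run.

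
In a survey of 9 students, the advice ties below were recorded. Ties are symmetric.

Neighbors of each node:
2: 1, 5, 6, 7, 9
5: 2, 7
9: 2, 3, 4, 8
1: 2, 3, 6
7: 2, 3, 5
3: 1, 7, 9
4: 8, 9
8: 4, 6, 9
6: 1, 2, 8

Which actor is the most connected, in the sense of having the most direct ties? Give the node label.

Degrees — 1:3, 2:5, 3:3, 4:2, 5:2, 6:3, 7:3, 8:3, 9:4.
The maximum is 5, attained only by 2.

2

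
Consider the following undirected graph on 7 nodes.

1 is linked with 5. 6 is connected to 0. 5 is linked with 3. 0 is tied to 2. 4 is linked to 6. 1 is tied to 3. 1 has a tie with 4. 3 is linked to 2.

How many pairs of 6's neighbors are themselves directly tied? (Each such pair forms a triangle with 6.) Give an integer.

6's neighbors are 0 and 4, but none of them are tied to each other, so no triangle contains 6.

0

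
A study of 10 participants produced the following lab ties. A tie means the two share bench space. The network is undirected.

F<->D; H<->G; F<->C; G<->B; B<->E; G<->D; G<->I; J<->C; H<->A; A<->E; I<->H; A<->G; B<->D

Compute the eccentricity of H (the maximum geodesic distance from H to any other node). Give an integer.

Distances from H: A:1, B:2, C:4, D:2, E:2, F:3, G:1, I:1, J:5.
The largest is 5 (to J), so the eccentricity of H is 5.

5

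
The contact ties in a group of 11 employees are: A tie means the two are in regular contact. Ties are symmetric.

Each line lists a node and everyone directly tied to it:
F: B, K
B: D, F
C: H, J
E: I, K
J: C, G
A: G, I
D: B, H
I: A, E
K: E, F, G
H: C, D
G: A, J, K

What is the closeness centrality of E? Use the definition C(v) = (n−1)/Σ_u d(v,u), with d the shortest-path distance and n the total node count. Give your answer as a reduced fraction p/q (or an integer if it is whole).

Distances from E: A:2, B:3, C:4, D:4, F:2, G:2, H:5, I:1, J:3, K:1. Sum = 27.
n = 11, so closeness = 10/27.

10/27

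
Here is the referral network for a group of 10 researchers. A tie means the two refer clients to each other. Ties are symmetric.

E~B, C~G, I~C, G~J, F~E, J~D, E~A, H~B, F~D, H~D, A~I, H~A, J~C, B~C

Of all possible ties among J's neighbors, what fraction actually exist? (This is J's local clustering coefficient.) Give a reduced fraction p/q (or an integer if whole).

1/3

J's neighbors: C, D, and G (k = 3).
Possible neighbor pairs: C(3,2) = 3. Edges among them: C–G → e = 1.
Clustering(J) = 1/3.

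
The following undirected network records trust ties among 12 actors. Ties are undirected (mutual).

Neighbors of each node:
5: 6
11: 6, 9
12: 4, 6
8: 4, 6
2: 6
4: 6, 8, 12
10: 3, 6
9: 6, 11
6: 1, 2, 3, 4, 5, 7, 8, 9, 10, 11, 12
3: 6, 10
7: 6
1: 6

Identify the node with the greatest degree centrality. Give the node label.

6

Degrees — 1:1, 2:1, 3:2, 4:3, 5:1, 6:11, 7:1, 8:2, 9:2, 10:2, 11:2, 12:2.
The maximum is 11, attained only by 6.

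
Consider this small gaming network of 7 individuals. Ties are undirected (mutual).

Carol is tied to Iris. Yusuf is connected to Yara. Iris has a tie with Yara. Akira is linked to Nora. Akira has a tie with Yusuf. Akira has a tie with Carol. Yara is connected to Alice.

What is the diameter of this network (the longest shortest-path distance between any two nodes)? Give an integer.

4

Eccentricity of each node (its greatest distance to any other): Akira:3, Alice:4, Carol:3, Iris:3, Nora:4, Yara:3, Yusuf:2.
The maximum eccentricity is 4, realized for instance by the pair Nora–Alice via Nora – Akira – Yusuf – Yara – Alice. So the diameter is 4.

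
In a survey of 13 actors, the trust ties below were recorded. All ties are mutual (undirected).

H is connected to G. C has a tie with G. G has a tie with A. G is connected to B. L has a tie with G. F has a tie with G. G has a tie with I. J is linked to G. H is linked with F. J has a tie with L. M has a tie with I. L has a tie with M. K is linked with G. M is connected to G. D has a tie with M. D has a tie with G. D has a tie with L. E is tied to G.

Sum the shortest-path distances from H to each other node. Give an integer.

Distances from H: A:2, B:2, C:2, D:2, E:2, F:1, G:1, I:2, J:2, K:2, L:2, M:2.
Sum = 2 + 2 + 2 + 2 + 2 + 1 + 1 + 2 + 2 + 2 + 2 + 2 = 22.

22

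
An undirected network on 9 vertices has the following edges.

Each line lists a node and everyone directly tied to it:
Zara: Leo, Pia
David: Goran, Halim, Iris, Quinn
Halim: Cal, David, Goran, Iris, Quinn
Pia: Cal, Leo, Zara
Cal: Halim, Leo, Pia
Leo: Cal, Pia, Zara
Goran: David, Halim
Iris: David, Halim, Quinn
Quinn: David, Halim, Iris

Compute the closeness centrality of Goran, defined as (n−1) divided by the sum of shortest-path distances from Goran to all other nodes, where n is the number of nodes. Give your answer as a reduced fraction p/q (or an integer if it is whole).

Distances from Goran: Cal:2, David:1, Halim:1, Iris:2, Leo:3, Pia:3, Quinn:2, Zara:4. Sum = 18.
n = 9, so closeness = 8/18 = 4/9.

4/9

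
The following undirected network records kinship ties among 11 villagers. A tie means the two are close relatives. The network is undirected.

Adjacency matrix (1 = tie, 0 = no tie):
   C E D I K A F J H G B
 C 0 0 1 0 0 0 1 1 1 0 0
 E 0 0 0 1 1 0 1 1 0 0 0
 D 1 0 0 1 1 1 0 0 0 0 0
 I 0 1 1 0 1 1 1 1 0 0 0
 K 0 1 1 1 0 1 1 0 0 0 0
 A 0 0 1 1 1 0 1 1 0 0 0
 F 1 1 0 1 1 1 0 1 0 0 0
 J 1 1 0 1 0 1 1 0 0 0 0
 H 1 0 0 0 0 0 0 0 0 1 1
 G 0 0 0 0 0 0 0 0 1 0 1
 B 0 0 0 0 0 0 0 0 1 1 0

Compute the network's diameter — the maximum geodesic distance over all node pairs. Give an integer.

4

Eccentricity of each node (its greatest distance to any other): A:4, B:4, C:2, D:3, E:4, F:3, G:4, H:3, I:4, J:3, K:4.
The maximum eccentricity is 4, realized for instance by the pair E–G via E – F – C – H – G. So the diameter is 4.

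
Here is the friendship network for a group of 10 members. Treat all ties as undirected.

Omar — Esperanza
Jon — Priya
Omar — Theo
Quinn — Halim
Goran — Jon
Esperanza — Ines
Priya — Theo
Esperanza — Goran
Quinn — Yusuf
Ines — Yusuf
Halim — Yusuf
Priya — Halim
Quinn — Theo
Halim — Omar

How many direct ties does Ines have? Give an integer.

2

Ines is directly tied to Esperanza and Yusuf. That is 2 neighbors, so the degree of Ines is 2.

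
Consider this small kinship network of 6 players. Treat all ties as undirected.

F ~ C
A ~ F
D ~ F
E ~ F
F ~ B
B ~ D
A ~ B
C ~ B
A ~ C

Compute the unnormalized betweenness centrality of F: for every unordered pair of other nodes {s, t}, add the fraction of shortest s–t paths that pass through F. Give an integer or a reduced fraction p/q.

5

Pairs whose geodesics pass through F — D–A: 1/2; D–E: 1; D–C: 1/2; A–E: 1; E–C: 1; E–B: 1.
All other pairs contribute 0.
Summing the contributions gives betweenness(F) = 5.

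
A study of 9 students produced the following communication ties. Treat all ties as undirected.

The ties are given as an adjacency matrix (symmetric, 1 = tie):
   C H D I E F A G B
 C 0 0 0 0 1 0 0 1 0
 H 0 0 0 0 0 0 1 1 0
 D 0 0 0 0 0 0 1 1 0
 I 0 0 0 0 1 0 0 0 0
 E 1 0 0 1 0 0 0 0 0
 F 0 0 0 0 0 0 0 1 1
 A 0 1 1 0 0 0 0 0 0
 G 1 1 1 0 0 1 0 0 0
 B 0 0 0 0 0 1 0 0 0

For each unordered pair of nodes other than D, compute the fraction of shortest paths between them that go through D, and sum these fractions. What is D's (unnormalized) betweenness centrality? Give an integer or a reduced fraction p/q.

3

Pairs whose geodesics pass through D — C–A: 1/2; I–A: 1/2; E–A: 1/2; F–A: 1/2; A–G: 1/2; A–B: 1/2.
All other pairs contribute 0.
Summing the contributions gives betweenness(D) = 3.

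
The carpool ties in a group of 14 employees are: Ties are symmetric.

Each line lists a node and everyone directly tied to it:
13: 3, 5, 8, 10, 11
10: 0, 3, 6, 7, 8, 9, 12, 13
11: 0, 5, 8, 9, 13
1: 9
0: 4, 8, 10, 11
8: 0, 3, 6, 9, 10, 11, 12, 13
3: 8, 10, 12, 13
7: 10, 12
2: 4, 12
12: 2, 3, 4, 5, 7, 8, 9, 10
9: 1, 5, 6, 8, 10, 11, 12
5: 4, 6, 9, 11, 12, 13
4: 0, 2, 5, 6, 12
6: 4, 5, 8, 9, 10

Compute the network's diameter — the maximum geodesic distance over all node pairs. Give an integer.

Eccentricity of each node (its greatest distance to any other): 0:3, 1:3, 2:3, 3:3, 4:3, 5:2, 6:2, 7:3, 8:2, 9:2, 10:2, 11:3, 12:2, 13:3.
The maximum eccentricity is 3, realized for instance by the pair 3–1 via 3 – 12 – 9 – 1. So the diameter is 3.

3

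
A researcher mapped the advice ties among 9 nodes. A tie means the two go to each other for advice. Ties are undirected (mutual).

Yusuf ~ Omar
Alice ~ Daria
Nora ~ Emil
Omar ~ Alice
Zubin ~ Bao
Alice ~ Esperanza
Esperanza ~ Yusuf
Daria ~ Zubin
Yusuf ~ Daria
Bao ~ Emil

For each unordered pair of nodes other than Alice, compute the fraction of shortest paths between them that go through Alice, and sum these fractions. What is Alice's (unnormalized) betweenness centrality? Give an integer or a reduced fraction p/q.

Pairs whose geodesics pass through Alice — Daria–Esperanza: 1/2; Daria–Omar: 1/2; Esperanza–Omar: 1/2; Esperanza–Zubin: 1/2; Esperanza–Emil: 1/2; Esperanza–Bao: 1/2; Esperanza–Nora: 1/2; Omar–Zubin: 1/2; Omar–Emil: 1/2; Omar–Bao: 1/2; Omar–Nora: 1/2.
All other pairs contribute 0.
Summing the contributions gives betweenness(Alice) = 11/2.

11/2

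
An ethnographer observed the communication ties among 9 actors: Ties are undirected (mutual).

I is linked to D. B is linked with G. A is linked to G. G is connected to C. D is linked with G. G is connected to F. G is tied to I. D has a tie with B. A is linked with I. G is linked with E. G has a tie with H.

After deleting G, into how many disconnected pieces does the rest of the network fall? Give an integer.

5

Without G, the remaining ties split the others into: {F}; {H}; {E}; {A, B, D, I}; {C}.
That's 5 separate components.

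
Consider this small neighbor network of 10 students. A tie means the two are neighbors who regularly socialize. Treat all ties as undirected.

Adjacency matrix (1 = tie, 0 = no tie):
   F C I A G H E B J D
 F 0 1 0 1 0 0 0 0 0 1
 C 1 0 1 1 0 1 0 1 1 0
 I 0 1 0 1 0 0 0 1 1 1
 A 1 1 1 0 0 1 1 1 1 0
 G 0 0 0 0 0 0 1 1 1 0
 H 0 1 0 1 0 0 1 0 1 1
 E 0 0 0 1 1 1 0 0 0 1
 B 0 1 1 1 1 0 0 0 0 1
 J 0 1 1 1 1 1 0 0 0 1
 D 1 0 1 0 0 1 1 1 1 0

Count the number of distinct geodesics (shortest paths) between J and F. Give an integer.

The shortest distance is 2. The length-2 paths are: J–C–F; J–A–F; J–D–F.
That gives 3 distinct shortest paths.

3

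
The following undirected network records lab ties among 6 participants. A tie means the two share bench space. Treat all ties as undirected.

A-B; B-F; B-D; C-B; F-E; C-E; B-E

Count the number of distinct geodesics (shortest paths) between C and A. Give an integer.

1

The shortest distance is 2, and the only length-2 path is C–B–A. So there is exactly 1 shortest path.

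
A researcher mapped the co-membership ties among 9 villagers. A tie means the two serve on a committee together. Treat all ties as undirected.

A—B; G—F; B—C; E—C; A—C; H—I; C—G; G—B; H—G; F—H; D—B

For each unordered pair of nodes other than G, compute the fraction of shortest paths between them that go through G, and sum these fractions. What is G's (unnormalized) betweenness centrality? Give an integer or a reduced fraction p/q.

Pairs whose geodesics pass through G — A–H: 2/2; A–I: 2/2; A–F: 2/2; D–H: 1; D–I: 1; D–F: 1; H–C: 1; H–E: 1; H–B: 1; C–I: 1; C–F: 1; E–I: 1; E–F: 1; I–B: 1 … (+1 more pairs).
All other pairs contribute 0.
Summing the contributions gives betweenness(G) = 15.

15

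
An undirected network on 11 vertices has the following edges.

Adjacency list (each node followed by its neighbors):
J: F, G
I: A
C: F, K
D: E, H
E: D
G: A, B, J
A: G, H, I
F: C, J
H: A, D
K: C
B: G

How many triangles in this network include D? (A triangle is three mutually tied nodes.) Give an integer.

D's neighbors are E and H, but none of them are tied to each other, so no triangle contains D.

0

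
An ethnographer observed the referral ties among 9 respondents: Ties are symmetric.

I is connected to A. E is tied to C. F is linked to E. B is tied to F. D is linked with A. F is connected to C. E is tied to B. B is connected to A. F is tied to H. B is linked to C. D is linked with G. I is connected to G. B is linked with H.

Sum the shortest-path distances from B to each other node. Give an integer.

Distances from B: A:1, C:1, D:2, E:1, F:1, G:3, H:1, I:2.
Sum = 1 + 1 + 2 + 1 + 1 + 3 + 1 + 2 = 12.

12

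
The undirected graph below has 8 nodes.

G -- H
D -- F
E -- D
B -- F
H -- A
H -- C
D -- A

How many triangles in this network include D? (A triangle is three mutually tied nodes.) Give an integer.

0

D's neighbors are A, E, and F, but none of them are tied to each other, so no triangle contains D.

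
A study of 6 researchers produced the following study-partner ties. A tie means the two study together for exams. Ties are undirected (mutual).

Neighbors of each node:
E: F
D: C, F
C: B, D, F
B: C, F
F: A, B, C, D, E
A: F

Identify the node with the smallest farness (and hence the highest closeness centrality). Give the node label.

F

Farness (sum of distances to all others) for each node — A:9, B:8, C:7, D:8, E:9, F:5.
The smallest farness is 5, for F, so F has the highest closeness.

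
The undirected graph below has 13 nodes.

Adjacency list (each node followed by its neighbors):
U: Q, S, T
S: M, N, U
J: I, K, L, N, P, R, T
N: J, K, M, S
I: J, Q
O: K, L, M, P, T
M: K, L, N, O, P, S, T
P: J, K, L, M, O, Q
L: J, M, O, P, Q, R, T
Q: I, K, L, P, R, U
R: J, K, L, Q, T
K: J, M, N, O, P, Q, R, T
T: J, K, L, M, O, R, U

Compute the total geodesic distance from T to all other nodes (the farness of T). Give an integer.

Distances from T: I:2, J:1, K:1, L:1, M:1, N:2, O:1, P:2, Q:2, R:1, S:2, U:1.
Sum = 2 + 1 + 1 + 1 + 1 + 2 + 1 + 2 + 2 + 1 + 2 + 1 = 17.

17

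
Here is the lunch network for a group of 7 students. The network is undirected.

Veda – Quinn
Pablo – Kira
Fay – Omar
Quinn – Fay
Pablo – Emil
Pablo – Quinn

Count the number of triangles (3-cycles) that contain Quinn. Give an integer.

0

Quinn's neighbors are Fay, Pablo, and Veda, but none of them are tied to each other, so no triangle contains Quinn.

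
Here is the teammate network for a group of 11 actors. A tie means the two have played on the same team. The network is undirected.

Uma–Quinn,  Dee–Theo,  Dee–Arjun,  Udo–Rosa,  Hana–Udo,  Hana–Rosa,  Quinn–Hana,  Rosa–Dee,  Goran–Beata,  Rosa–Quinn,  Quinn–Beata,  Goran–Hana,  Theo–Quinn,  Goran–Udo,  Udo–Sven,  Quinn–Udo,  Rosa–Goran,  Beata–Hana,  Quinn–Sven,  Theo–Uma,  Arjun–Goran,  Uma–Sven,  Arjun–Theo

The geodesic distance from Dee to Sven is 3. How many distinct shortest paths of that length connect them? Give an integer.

4

The shortest distance is 3. The length-3 paths are: Dee–Rosa–Quinn–Sven; Dee–Theo–Quinn–Sven; Dee–Theo–Uma–Sven; Dee–Rosa–Udo–Sven.
That gives 4 distinct shortest paths.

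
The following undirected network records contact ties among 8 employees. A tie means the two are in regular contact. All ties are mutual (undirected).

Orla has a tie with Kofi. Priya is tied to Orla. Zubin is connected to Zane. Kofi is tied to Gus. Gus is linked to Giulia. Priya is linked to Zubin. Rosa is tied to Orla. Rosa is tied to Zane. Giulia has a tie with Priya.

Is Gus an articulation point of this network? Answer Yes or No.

No

Even without Gus, every remaining node can still reach every other (the residual graph is connected), so Gus is not a cut vertex.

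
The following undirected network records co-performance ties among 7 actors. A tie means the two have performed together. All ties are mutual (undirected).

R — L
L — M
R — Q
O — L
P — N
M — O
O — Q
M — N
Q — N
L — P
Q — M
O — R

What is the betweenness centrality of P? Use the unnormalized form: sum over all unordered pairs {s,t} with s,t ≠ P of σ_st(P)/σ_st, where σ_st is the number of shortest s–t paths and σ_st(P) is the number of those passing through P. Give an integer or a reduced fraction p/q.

1/2

Pairs whose geodesics pass through P — L–N: 1/2.
All other pairs contribute 0.
Summing the contributions gives betweenness(P) = 1/2.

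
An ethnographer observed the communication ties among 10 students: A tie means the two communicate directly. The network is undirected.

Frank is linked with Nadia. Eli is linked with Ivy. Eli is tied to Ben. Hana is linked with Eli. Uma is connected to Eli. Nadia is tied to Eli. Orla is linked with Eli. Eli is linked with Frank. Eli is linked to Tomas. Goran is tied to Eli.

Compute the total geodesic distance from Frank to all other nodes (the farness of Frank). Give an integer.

Distances from Frank: Ben:2, Eli:1, Goran:2, Hana:2, Ivy:2, Nadia:1, Orla:2, Tomas:2, Uma:2.
Sum = 2 + 1 + 2 + 2 + 2 + 1 + 2 + 2 + 2 = 16.

16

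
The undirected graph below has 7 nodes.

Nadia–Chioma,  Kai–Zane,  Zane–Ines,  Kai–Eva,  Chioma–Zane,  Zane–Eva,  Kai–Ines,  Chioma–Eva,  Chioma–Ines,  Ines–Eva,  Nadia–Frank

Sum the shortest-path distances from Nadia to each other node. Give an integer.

Distances from Nadia: Chioma:1, Eva:2, Frank:1, Ines:2, Kai:3, Zane:2.
Sum = 1 + 2 + 1 + 2 + 3 + 2 = 11.

11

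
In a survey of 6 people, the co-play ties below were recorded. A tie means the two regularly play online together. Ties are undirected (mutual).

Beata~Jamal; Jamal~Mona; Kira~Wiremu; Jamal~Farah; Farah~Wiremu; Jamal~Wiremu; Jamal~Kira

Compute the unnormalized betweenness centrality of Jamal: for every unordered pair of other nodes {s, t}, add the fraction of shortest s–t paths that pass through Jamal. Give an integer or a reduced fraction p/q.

Pairs whose geodesics pass through Jamal — Kira–Mona: 1; Kira–Beata: 1; Kira–Farah: 1/2; Wiremu–Mona: 1; Wiremu–Beata: 1; Mona–Beata: 1; Mona–Farah: 1; Beata–Farah: 1.
All other pairs contribute 0.
Summing the contributions gives betweenness(Jamal) = 15/2.

15/2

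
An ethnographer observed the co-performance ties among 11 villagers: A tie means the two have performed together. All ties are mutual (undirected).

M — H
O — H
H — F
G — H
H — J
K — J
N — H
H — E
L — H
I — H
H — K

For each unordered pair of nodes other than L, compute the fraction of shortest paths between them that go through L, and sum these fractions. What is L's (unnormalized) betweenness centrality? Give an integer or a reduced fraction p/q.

0

No shortest path between any pair of other nodes passes through L.
Summing the contributions gives betweenness(L) = 0.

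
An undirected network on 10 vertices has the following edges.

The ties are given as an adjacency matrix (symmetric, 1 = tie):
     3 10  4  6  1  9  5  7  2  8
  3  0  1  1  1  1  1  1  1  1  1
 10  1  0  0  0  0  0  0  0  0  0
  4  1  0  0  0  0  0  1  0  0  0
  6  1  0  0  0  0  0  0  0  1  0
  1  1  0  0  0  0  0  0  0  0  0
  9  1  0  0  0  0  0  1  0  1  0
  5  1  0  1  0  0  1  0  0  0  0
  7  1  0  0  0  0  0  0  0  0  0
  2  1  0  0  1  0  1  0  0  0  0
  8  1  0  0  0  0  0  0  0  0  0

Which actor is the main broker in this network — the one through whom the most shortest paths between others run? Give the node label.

3

Unnormalized betweenness of each node: 1:0, 2:1/2, 3:61/2, 4:0, 5:1/2, 6:0, 7:0, 8:0, 9:1/2, 10:0.
3 has the largest value, 61/2, making it the main broker — the node through which the most shortest paths run.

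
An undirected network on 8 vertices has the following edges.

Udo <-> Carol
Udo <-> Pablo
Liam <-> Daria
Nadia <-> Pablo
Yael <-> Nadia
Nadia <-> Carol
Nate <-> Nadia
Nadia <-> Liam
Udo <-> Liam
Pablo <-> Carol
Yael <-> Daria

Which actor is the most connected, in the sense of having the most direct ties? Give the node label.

Degrees — Carol:3, Daria:2, Liam:3, Nadia:5, Nate:1, Pablo:3, Udo:3, Yael:2.
The maximum is 5, attained only by Nadia.

Nadia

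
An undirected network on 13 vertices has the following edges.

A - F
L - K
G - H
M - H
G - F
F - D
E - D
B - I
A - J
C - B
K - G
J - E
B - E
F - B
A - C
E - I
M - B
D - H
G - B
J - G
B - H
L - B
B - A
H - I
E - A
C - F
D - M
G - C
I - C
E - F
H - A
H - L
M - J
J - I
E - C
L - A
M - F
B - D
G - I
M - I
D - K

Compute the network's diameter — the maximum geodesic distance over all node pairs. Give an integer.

2

Eccentricity of each node (its greatest distance to any other): A:2, B:2, C:2, D:2, E:2, F:2, G:2, H:2, I:2, J:2, K:2, L:2, M:2.
The maximum eccentricity is 2, realized for instance by the pair D–A via D – F – A. So the diameter is 2.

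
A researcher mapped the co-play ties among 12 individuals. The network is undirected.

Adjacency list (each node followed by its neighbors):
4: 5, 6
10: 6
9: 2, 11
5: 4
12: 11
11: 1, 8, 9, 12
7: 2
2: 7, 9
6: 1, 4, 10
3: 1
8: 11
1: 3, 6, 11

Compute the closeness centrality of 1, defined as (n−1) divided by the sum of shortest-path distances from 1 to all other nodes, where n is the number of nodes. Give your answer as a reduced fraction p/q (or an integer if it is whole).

11/23

Distances from 1: 2:3, 3:1, 4:2, 5:3, 6:1, 7:4, 8:2, 9:2, 10:2, 11:1, 12:2. Sum = 23.
n = 12, so closeness = 11/23.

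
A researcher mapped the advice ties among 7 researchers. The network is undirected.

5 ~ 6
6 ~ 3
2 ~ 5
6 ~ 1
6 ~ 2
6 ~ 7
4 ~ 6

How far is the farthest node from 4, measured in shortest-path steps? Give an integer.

2

Distances from 4: 1:2, 2:2, 3:2, 5:2, 6:1, 7:2.
The largest is 2 (to 2, 5, 7, 1, and 3), so the eccentricity of 4 is 2.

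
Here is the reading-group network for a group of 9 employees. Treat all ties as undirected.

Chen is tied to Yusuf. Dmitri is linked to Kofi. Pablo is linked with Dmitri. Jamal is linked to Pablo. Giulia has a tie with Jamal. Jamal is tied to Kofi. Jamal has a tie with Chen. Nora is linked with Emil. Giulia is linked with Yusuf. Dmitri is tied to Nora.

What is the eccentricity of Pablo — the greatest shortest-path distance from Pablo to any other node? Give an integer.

Distances from Pablo: Chen:2, Dmitri:1, Emil:3, Giulia:2, Jamal:1, Kofi:2, Nora:2, Yusuf:3.
The largest is 3 (to Yusuf and Emil), so the eccentricity of Pablo is 3.

3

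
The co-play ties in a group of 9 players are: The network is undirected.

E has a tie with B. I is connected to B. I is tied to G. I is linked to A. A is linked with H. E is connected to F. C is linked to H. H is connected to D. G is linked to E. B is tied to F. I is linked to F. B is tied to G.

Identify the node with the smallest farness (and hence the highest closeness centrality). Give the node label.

Farness (sum of distances to all others) for each node — A:15, B:17, C:25, D:25, E:22, F:18, G:18, H:18, I:14.
The smallest farness is 14, for I, so I has the highest closeness.

I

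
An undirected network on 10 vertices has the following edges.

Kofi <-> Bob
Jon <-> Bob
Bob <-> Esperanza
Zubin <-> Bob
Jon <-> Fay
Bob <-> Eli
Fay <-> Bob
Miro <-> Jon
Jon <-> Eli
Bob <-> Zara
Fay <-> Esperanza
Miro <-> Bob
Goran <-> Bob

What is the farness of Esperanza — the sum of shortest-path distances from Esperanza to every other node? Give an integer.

16

Distances from Esperanza: Bob:1, Eli:2, Fay:1, Goran:2, Jon:2, Kofi:2, Miro:2, Zara:2, Zubin:2.
Sum = 1 + 2 + 1 + 2 + 2 + 2 + 2 + 2 + 2 = 16.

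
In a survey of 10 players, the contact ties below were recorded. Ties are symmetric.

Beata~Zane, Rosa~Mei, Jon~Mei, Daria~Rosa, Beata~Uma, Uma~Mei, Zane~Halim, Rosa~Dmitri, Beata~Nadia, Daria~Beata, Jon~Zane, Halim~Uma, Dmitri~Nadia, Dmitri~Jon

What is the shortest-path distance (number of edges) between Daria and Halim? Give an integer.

One shortest route is Daria – Beata – Zane – Halim, which uses 3 edges, and at distance 2 from Daria we only reach {Dmitri, Mei, Nadia, Uma, Zane}, which does not include Halim. So d(Daria,Halim) = 3.

3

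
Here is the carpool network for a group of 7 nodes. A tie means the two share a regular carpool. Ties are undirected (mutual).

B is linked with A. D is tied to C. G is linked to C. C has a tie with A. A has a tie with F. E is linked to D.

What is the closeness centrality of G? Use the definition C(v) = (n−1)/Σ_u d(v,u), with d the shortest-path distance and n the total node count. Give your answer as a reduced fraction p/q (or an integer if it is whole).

3/7

Distances from G: A:2, B:3, C:1, D:2, E:3, F:3. Sum = 14.
n = 7, so closeness = 6/14 = 3/7.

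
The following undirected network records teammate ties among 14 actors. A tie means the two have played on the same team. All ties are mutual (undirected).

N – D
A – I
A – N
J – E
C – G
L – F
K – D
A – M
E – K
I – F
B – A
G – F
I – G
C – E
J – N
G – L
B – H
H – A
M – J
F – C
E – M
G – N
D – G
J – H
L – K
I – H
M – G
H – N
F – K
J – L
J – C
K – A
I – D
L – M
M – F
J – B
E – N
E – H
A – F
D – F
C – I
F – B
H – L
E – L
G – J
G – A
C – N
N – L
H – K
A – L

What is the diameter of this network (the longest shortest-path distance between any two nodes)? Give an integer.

2

Eccentricity of each node (its greatest distance to any other): A:2, B:2, C:2, D:2, E:2, F:2, G:2, H:2, I:2, J:2, K:2, L:2, M:2, N:2.
The maximum eccentricity is 2, realized for instance by the pair F–N via F – C – N. So the diameter is 2.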